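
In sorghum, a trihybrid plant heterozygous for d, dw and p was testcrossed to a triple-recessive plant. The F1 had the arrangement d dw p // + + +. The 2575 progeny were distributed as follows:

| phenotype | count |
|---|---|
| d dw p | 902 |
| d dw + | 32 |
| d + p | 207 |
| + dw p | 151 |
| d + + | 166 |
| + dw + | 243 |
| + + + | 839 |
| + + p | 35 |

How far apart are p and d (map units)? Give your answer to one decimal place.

The two rarest classes, d dw + and + + p, are the double crossovers. Comparing them with the parentals, only the p allele has switched, so p is the middle locus and the order is dw – p – d.
Crossovers in the p–d interval produce the single-crossover classes + dw p and d + + (151 + 166 = 317) plus the double crossovers (67).
RF(p–d) = (317 + 67) / 2575 = 384/2575 = 0.1491 → 14.9 map units.

14.9 map units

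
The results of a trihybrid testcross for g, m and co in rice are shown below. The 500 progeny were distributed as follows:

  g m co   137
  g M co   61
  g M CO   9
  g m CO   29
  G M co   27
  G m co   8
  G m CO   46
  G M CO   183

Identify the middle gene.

The two most frequent reciprocal classes, G M CO and g m co, are the parental types, so the F1 was G M CO / g m co.
The two rarest classes, g M CO and G m co, are the double crossovers. Comparing them with the parentals, only the g allele has switched, so g is the middle locus and the order is m – g – co.

g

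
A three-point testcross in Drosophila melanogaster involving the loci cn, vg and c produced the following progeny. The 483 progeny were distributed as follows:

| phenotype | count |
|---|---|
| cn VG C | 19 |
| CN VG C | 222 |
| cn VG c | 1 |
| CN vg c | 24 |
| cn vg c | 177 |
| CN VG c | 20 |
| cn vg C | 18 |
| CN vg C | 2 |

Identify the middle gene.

vg

The two most frequent reciprocal classes, cn vg c and CN VG C, are the parental types, so the F1 was cn vg c / CN VG C.
The two rarest classes, cn VG c and CN vg C, are the double crossovers. Comparing them with the parentals, only the vg allele has switched, so vg is the middle locus and the order is cn – vg – c.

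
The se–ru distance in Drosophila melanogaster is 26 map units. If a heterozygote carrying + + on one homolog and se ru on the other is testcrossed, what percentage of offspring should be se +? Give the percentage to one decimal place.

A map distance of 26 map units corresponds to a recombination frequency of 0.260.
The F1 is + + / se ru, so se + is a recombinant gamete class with expected frequency r/2 = 0.260/2 = 0.1300.
That is 0.1300 = 13.0% of the progeny.

13.0%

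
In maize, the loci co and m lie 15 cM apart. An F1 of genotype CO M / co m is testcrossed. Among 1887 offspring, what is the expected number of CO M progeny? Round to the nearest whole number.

802

A map distance of 15 cM corresponds to a recombination frequency of 0.150.
The F1 is CO M / co m, so CO M is a parental gamete class with expected frequency (1 − r)/2 = 0.850/2 = 0.4250.
Expected number = 0.4250 × 1887 = 801.98 ≈ 802.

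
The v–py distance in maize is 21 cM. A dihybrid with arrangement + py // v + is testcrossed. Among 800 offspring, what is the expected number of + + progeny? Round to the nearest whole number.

A map distance of 21 cM corresponds to a recombination frequency of 0.210.
The F1 is + py / v +, so + + is a recombinant gamete class with expected frequency r/2 = 0.210/2 = 0.1050.
Expected number = 0.1050 × 800 = 84.00 ≈ 84.

84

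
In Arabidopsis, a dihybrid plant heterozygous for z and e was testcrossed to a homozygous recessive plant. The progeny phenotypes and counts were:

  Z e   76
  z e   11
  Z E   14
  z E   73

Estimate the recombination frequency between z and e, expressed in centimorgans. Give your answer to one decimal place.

14.4 centimorgans

The two most frequent classes, Z e (76) and z E (73), are the parental types, so the F1 was Z e / z E.
The recombinant classes are Z E and z e: 14 + 11 = 25.
Recombination frequency = 25/174 = 0.1437 ≈ 14.4%, i.e. 14.4 centimorgans.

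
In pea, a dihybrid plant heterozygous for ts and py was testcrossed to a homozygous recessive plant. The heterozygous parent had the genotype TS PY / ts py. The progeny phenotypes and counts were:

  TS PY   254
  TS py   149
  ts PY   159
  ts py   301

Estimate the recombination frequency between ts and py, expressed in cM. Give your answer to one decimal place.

35.7 cM

The recombinant classes are TS py and ts PY: 149 + 159 = 308.
Recombination frequency = 308/863 = 0.3569 ≈ 35.7%, i.e. 35.7 cM.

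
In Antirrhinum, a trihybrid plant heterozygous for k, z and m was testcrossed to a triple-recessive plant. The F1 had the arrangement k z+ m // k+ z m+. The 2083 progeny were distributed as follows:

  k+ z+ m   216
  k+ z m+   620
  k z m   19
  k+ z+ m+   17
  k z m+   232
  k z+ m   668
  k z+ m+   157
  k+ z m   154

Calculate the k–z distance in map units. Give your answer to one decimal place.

The two rarest classes, k z m and k+ z+ m+, are the double crossovers. Comparing them with the parentals, only the z allele has switched, so z is the middle locus and the order is k – z – m.
Crossovers in the k–z interval produce the single-crossover classes k+ z+ m and k z m+ (216 + 232 = 448) plus the double crossovers (36).
RF(k–z) = (448 + 36) / 2083 = 484/2083 = 0.2324 → 23.2 map units.

23.2 map units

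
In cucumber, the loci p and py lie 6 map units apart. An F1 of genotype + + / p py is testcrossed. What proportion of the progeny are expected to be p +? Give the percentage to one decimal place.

3.0%

A map distance of 6 map units corresponds to a recombination frequency of 0.060.
The F1 is + + / p py, so p + is a recombinant gamete class with expected frequency r/2 = 0.060/2 = 0.0300.
That is 0.0300 = 3.0% of the progeny.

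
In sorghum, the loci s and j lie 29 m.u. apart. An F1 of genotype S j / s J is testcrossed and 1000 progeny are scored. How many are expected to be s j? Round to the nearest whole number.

A map distance of 29 m.u. corresponds to a recombination frequency of 0.290.
The F1 is S j / s J, so s j is a recombinant gamete class with expected frequency r/2 = 0.290/2 = 0.1450.
Expected number = 0.1450 × 1000 = 145.00 ≈ 145.

145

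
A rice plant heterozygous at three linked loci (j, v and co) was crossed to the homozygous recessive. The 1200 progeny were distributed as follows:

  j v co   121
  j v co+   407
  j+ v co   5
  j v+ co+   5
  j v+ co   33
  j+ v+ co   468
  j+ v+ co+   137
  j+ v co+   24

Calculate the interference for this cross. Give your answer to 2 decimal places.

The two most frequent reciprocal classes, j+ v+ co and j v co+, are the parental types, so the F1 was j+ v+ co / j v co+.
The two rarest classes, j+ v co and j v+ co+, are the double crossovers. Comparing them with the parentals, only the v allele has switched, so v is the middle locus and the order is co – v – j.
co–v: (258 + 10)/1200 = 0.2233; v–j: (57 + 10)/1200 = 0.0558.
Expected DCO frequency = 0.2233 × 0.0558 ≈ 0.01246; observed = 10/1200 ≈ 0.00833.
Coefficient of coincidence = 0.00833/0.01246 ≈ 0.67; interference = 1 − 0.67 = 0.33.

0.33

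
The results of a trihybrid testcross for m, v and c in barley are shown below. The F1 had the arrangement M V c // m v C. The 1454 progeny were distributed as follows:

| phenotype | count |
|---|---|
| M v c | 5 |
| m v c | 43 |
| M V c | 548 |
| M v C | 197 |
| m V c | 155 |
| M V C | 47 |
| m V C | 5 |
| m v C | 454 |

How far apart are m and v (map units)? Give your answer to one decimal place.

The two rarest classes, M v c and m V C, are the double crossovers. Comparing them with the parentals, only the v allele has switched, so v is the middle locus and the order is m – v – c.
Crossovers in the m–v interval produce the single-crossover classes m V c and M v C (155 + 197 = 352) plus the double crossovers (10).
RF(m–v) = (352 + 10) / 1454 = 362/1454 = 0.2490 → 24.9 map units.

24.9 map units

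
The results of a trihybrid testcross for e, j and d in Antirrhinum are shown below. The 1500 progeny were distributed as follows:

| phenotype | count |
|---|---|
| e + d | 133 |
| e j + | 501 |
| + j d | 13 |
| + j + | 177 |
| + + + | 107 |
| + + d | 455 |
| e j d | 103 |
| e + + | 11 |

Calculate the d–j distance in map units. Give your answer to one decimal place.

15.6 map units

The two most frequent reciprocal classes, + + d and e j +, are the parental types, so the F1 was + + d / e j +.
The two rarest classes, + j d and e + +, are the double crossovers. Comparing them with the parentals, only the j allele has switched, so j is the middle locus and the order is e – j – d.
Crossovers in the j–d interval produce the single-crossover classes + + + and e j d (107 + 103 = 210) plus the double crossovers (24).
RF(j–d) = (210 + 24) / 1500 = 234/1500 = 0.1560 → 15.6 map units.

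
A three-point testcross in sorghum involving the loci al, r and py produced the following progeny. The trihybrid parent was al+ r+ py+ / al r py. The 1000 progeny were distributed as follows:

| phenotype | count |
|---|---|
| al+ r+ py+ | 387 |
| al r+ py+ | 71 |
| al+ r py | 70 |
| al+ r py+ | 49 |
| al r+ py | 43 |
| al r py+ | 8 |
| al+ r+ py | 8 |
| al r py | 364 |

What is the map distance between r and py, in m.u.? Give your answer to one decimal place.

The two rarest classes, al+ r+ py and al r py+, are the double crossovers. Comparing them with the parentals, only the py allele has switched, so py is the middle locus and the order is al – py – r.
Crossovers in the py–r interval produce the single-crossover classes al+ r py+ and al r+ py (49 + 43 = 92) plus the double crossovers (16).
RF(py–r) = (92 + 16) / 1000 = 108/1000 = 0.1080 → 10.8 m.u.

10.8 m.u.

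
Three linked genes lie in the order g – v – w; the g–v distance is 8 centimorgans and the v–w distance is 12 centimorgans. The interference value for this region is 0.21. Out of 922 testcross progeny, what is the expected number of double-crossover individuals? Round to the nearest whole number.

7

Map distances give recombination frequencies of 0.080 and 0.120 for the two intervals.
With interference 0.21 (so coincidence = 0.79), expected double-crossover frequency = 0.080 × 0.120 × 0.79 = 0.00758.
Expected number = 0.00758 × 922 = 6.99 ≈ 7.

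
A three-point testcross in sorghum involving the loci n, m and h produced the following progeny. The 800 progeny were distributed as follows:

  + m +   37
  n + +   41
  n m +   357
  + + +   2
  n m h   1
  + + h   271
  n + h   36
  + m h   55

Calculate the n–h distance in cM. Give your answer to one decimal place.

9.5 cM

The two most frequent reciprocal classes, + + h and n m +, are the parental types, so the F1 was + + h / n m +.
The two rarest classes, + + + and n m h, are the double crossovers. Comparing them with the parentals, only the h allele has switched, so h is the middle locus and the order is m – h – n.
Crossovers in the h–n interval produce the single-crossover classes n + h and + m + (36 + 37 = 73) plus the double crossovers (3).
RF(h–n) = (73 + 3) / 800 = 76/800 = 0.0950 → 9.5 cM.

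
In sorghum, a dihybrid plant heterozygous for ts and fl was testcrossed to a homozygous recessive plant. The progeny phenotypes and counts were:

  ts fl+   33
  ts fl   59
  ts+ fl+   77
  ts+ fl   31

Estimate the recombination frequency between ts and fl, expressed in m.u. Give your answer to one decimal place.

The two most frequent classes, ts+ fl+ (77) and ts fl (59), are the parental types, so the F1 was ts+ fl+ / ts fl.
The recombinant classes are ts+ fl and ts fl+: 31 + 33 = 64.
Recombination frequency = 64/200 = 0.3200 ≈ 32.0%, i.e. 32.0 m.u.

32.0 m.u.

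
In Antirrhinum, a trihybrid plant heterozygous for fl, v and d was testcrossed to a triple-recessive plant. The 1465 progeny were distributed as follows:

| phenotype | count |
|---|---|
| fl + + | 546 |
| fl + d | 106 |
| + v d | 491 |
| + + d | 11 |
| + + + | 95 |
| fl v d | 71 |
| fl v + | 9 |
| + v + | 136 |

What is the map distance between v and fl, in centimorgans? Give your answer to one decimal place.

12.7 centimorgans

The two most frequent reciprocal classes, fl + + and + v d, are the parental types, so the F1 was fl + + / + v d.
The two rarest classes, fl v + and + + d, are the double crossovers. Comparing them with the parentals, only the v allele has switched, so v is the middle locus and the order is d – v – fl.
Crossovers in the v–fl interval produce the single-crossover classes + + + and fl v d (95 + 71 = 166) plus the double crossovers (20).
RF(v–fl) = (166 + 20) / 1465 = 186/1465 = 0.1270 → 12.7 centimorgans.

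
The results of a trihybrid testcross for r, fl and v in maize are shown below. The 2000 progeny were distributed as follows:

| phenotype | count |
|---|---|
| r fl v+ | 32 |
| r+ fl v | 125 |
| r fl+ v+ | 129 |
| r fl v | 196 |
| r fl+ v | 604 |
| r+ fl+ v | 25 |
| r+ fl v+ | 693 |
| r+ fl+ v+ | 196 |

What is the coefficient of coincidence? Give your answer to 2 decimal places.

The two most frequent reciprocal classes, r fl+ v and r+ fl v+, are the parental types, so the F1 was r fl+ v / r+ fl v+.
The two rarest classes, r+ fl+ v and r fl v+, are the double crossovers. Comparing them with the parentals, only the r allele has switched, so r is the middle locus and the order is v – r – fl.
v–r: (254 + 57)/2000 = 0.1555; r–fl: (392 + 57)/2000 = 0.2245.
Expected DCO frequency = 0.1555 × 0.2245 ≈ 0.03491; observed = 57/2000 ≈ 0.02850.
Coefficient of coincidence = 0.02850/0.03491 ≈ 0.82.

0.82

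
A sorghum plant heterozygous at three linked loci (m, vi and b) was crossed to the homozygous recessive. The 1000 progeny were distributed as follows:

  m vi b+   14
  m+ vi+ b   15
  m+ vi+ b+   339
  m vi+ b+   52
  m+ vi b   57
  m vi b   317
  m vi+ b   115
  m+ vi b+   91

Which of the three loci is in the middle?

The two most frequent reciprocal classes, m vi b and m+ vi+ b+, are the parental types, so the F1 was m vi b / m+ vi+ b+.
The two rarest classes, m vi b+ and m+ vi+ b, are the double crossovers. Comparing them with the parentals, only the b allele has switched, so b is the middle locus and the order is m – b – vi.

b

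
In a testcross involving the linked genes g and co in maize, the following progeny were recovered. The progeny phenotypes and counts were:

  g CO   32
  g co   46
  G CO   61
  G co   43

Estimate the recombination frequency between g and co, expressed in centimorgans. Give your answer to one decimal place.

The two most frequent classes, G CO (61) and g co (46), are the parental types, so the F1 was G CO / g co.
The recombinant classes are G co and g CO: 43 + 32 = 75.
Recombination frequency = 75/182 = 0.4121 ≈ 41.2%, i.e. 41.2 centimorgans.

41.2 centimorgans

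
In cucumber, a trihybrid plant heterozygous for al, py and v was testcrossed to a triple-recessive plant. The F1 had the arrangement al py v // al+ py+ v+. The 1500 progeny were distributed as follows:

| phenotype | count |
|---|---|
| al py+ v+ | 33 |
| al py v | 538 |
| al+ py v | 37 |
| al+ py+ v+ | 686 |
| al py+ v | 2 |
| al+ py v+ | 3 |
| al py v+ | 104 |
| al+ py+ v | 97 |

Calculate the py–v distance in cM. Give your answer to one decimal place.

13.7 cM

The two rarest classes, al py+ v and al+ py v+, are the double crossovers. Comparing them with the parentals, only the py allele has switched, so py is the middle locus and the order is v – py – al.
Crossovers in the v–py interval produce the single-crossover classes al py v+ and al+ py+ v (104 + 97 = 201) plus the double crossovers (5).
RF(v–py) = (201 + 5) / 1500 = 206/1500 = 0.1373 → 13.7 cM.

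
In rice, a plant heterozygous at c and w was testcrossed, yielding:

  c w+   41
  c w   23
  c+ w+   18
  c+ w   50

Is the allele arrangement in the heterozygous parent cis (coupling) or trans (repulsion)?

The two most frequent classes are c+ w (50) and c w+ (41); these are the parental (non-recombinant) types.
So the F1 carried c+ w on one chromosome and c w+ on the other — the recessive alleles are on opposite chromosomes (trans / repulsion).

trans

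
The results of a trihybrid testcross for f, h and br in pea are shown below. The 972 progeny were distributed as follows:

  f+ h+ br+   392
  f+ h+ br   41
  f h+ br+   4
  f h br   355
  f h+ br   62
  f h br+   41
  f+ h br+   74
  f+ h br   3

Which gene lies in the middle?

The two most frequent reciprocal classes, f+ h+ br+ and f h br, are the parental types, so the F1 was f+ h+ br+ / f h br.
The two rarest classes, f h+ br+ and f+ h br, are the double crossovers. Comparing them with the parentals, only the f allele has switched, so f is the middle locus and the order is br – f – h.

f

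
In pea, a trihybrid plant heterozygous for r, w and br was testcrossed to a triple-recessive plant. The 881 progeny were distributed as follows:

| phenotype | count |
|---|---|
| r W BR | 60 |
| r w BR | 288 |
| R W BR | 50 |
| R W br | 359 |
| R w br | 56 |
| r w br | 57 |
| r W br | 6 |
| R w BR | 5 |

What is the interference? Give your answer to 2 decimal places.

0.35

The two most frequent reciprocal classes, R W br and r w BR, are the parental types, so the F1 was R W br / r w BR.
The two rarest classes, r W br and R w BR, are the double crossovers. Comparing them with the parentals, only the r allele has switched, so r is the middle locus and the order is br – r – w.
br–r: (107 + 11)/881 = 0.1339; r–w: (116 + 11)/881 = 0.1442.
Expected DCO frequency = 0.1339 × 0.1442 ≈ 0.01931; observed = 11/881 ≈ 0.01249.
Coefficient of coincidence = 0.01249/0.01931 ≈ 0.65; interference = 1 − 0.65 = 0.35.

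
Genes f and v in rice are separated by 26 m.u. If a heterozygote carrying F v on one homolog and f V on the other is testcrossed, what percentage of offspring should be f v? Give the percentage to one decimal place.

13.0%

A map distance of 26 m.u. corresponds to a recombination frequency of 0.260.
The F1 is F v / f V, so f v is a recombinant gamete class with expected frequency r/2 = 0.260/2 = 0.1300.
That is 0.1300 = 13.0% of the progeny.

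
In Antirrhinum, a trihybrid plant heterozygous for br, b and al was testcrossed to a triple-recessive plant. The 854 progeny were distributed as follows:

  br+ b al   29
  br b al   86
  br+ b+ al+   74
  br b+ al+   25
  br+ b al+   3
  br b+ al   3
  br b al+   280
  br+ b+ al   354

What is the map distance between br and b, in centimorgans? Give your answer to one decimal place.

The two most frequent reciprocal classes, br+ b+ al and br b al+, are the parental types, so the F1 was br+ b+ al / br b al+.
The two rarest classes, br b+ al and br+ b al+, are the double crossovers. Comparing them with the parentals, only the br allele has switched, so br is the middle locus and the order is al – br – b.
Crossovers in the br–b interval produce the single-crossover classes br+ b al and br b+ al+ (29 + 25 = 54) plus the double crossovers (6).
RF(br–b) = (54 + 6) / 854 = 60/854 = 0.0703 → 7.0 centimorgans.

7.0 centimorgans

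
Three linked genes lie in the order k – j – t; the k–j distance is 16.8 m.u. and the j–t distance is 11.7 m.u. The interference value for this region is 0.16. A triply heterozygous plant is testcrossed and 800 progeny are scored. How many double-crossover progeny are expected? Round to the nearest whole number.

13

Map distances give recombination frequencies of 0.168 and 0.117 for the two intervals.
With interference 0.16 (so coincidence = 0.84), expected double-crossover frequency = 0.168 × 0.117 × 0.84 = 0.01651.
Expected number = 0.01651 × 800 = 13.21 ≈ 13.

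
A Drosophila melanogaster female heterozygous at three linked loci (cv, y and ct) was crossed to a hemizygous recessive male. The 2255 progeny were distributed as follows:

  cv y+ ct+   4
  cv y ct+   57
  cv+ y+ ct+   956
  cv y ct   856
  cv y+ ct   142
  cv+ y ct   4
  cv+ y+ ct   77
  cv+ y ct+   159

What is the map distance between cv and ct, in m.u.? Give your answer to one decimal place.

The two most frequent reciprocal classes, cv y ct and cv+ y+ ct+, are the parental types, so the F1 was cv y ct / cv+ y+ ct+.
The two rarest classes, cv+ y ct and cv y+ ct+, are the double crossovers. Comparing them with the parentals, only the cv allele has switched, so cv is the middle locus and the order is ct – cv – y.
Crossovers in the ct–cv interval produce the single-crossover classes cv y ct+ and cv+ y+ ct (57 + 77 = 134) plus the double crossovers (8).
RF(ct–cv) = (134 + 8) / 2255 = 142/2255 = 0.0630 → 6.3 m.u.

6.3 m.u.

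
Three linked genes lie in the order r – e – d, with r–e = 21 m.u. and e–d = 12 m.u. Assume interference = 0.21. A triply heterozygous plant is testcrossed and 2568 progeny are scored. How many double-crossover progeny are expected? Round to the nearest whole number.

51

Map distances give recombination frequencies of 0.210 and 0.120 for the two intervals.
With interference 0.21 (so coincidence = 0.79), expected double-crossover frequency = 0.210 × 0.120 × 0.79 = 0.01991.
Expected number = 0.01991 × 2568 = 51.12 ≈ 51.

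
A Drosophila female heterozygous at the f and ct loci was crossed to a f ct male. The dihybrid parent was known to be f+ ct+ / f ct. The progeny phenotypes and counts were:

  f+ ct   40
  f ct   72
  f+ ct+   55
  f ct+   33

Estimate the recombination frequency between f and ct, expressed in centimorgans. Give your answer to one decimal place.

The recombinant classes are f+ ct and f ct+: 40 + 33 = 73.
Recombination frequency = 73/200 = 0.3650 ≈ 36.5%, i.e. 36.5 centimorgans.

36.5 centimorgans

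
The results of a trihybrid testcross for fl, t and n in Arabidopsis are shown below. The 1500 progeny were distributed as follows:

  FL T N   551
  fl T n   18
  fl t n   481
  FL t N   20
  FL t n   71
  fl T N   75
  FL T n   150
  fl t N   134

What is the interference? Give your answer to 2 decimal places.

The two most frequent reciprocal classes, FL T N and fl t n, are the parental types, so the F1 was FL T N / fl t n.
The two rarest classes, FL t N and fl T n, are the double crossovers. Comparing them with the parentals, only the t allele has switched, so t is the middle locus and the order is fl – t – n.
fl–t: (146 + 38)/1500 = 0.1227; t–n: (284 + 38)/1500 = 0.2147.
Expected DCO frequency = 0.1227 × 0.2147 ≈ 0.02634; observed = 38/1500 ≈ 0.02533.
Coefficient of coincidence = 0.02533/0.02634 ≈ 0.96; interference = 1 − 0.96 = 0.04.

0.04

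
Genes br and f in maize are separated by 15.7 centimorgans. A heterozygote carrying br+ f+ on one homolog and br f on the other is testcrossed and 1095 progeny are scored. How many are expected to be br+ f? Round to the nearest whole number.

A map distance of 15.7 centimorgans corresponds to a recombination frequency of 0.157.
The F1 is br+ f+ / br f, so br+ f is a recombinant gamete class with expected frequency r/2 = 0.157/2 = 0.0785.
Expected number = 0.0785 × 1095 = 85.96 ≈ 86.

86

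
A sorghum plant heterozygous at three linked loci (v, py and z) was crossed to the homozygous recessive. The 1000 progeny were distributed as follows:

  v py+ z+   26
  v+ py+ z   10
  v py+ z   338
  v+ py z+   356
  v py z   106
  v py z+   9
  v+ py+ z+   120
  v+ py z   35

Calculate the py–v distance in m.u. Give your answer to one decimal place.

24.5 m.u.

The two most frequent reciprocal classes, v+ py z+ and v py+ z, are the parental types, so the F1 was v+ py z+ / v py+ z.
The two rarest classes, v py z+ and v+ py+ z, are the double crossovers. Comparing them with the parentals, only the v allele has switched, so v is the middle locus and the order is z – v – py.
Crossovers in the v–py interval produce the single-crossover classes v+ py+ z+ and v py z (120 + 106 = 226) plus the double crossovers (19).
RF(v–py) = (226 + 19) / 1000 = 245/1000 = 0.2450 → 24.5 m.u.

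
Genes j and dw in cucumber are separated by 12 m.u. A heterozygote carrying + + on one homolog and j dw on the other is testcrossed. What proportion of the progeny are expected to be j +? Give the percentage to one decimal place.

6.0%

A map distance of 12 m.u. corresponds to a recombination frequency of 0.120.
The F1 is + + / j dw, so j + is a recombinant gamete class with expected frequency r/2 = 0.120/2 = 0.0600.
That is 0.0600 = 6.0% of the progeny.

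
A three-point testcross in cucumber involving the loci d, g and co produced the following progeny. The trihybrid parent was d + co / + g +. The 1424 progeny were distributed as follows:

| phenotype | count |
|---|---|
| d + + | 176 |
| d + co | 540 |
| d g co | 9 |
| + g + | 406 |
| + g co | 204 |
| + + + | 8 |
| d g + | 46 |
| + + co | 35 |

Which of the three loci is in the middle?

The two rarest classes, d g co and + + +, are the double crossovers. Comparing them with the parentals, only the g allele has switched, so g is the middle locus and the order is co – g – d.

g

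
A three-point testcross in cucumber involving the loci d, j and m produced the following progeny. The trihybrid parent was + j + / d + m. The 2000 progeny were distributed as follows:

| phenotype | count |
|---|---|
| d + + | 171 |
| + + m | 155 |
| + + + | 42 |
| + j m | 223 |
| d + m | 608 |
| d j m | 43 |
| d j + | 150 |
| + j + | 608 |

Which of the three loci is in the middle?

j

The two rarest classes, + + + and d j m, are the double crossovers. Comparing them with the parentals, only the j allele has switched, so j is the middle locus and the order is m – j – d.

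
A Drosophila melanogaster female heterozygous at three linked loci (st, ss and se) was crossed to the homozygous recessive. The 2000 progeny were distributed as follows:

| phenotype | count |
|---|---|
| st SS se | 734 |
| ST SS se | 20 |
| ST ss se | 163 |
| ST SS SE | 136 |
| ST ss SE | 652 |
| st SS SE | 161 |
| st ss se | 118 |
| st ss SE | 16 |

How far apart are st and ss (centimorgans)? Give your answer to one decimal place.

The two most frequent reciprocal classes, st SS se and ST ss SE, are the parental types, so the F1 was st SS se / ST ss SE.
The two rarest classes, ST SS se and st ss SE, are the double crossovers. Comparing them with the parentals, only the st allele has switched, so st is the middle locus and the order is se – st – ss.
Crossovers in the st–ss interval produce the single-crossover classes st ss se and ST SS SE (118 + 136 = 254) plus the double crossovers (36).
RF(st–ss) = (254 + 36) / 2000 = 290/2000 = 0.1450 → 14.5 centimorgans.

14.5 centimorgans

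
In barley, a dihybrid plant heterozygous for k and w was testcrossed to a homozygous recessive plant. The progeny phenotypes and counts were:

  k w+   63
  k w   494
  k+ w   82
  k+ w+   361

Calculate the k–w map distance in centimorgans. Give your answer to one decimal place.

The two most frequent classes, k+ w+ (361) and k w (494), are the parental types, so the F1 was k+ w+ / k w.
The recombinant classes are k+ w and k w+: 82 + 63 = 145.
Recombination frequency = 145/1000 = 0.1450 ≈ 14.5%, i.e. 14.5 centimorgans.

14.5 centimorgans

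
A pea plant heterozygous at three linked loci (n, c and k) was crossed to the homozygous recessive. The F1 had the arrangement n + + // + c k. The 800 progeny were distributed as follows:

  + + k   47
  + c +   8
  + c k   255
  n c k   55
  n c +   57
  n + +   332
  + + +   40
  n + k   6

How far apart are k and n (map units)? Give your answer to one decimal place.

13.6 map units

The two rarest classes, n + k and + c +, are the double crossovers. Comparing them with the parentals, only the k allele has switched, so k is the middle locus and the order is n – k – c.
Crossovers in the n–k interval produce the single-crossover classes + + + and n c k (40 + 55 = 95) plus the double crossovers (14).
RF(n–k) = (95 + 14) / 800 = 109/800 = 0.1363 → 13.6 map units.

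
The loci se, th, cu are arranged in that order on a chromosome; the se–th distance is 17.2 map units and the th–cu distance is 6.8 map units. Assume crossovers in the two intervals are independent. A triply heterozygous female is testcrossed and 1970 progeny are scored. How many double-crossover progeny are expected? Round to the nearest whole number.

Map distances give recombination frequencies of 0.172 and 0.068 for the two intervals.
With no interference, expected double-crossover frequency = 0.172 × 0.068 = 0.01170.
Expected number = 0.01170 × 1970 = 23.04 ≈ 23.

23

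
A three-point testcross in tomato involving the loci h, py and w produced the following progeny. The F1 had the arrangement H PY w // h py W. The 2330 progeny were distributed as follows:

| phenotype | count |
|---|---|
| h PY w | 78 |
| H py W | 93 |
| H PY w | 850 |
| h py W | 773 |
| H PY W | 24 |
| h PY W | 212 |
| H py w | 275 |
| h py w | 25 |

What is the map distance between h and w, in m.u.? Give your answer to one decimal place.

The two rarest classes, H PY W and h py w, are the double crossovers. Comparing them with the parentals, only the w allele has switched, so w is the middle locus and the order is py – w – h.
Crossovers in the w–h interval produce the single-crossover classes h PY w and H py W (78 + 93 = 171) plus the double crossovers (49).
RF(w–h) = (171 + 49) / 2330 = 220/2330 = 0.0944 → 9.4 m.u.

9.4 m.u.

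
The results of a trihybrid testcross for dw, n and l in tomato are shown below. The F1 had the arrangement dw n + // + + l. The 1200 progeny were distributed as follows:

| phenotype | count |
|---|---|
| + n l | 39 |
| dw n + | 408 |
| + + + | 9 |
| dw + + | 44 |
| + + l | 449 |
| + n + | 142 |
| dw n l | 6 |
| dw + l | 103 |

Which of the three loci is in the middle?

l

The two rarest classes, dw n l and + + +, are the double crossovers. Comparing them with the parentals, only the l allele has switched, so l is the middle locus and the order is n – l – dw.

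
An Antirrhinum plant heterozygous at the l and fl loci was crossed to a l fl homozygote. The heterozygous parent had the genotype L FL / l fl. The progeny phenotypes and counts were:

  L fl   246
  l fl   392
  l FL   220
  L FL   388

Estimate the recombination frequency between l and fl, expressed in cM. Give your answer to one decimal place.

37.4 cM

The recombinant classes are L fl and l FL: 246 + 220 = 466.
Recombination frequency = 466/1246 = 0.3740 ≈ 37.4%, i.e. 37.4 cM.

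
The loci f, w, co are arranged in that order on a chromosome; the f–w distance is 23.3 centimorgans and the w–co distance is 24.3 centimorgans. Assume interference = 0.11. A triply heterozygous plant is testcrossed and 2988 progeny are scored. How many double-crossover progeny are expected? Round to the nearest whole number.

Map distances give recombination frequencies of 0.233 and 0.243 for the two intervals.
With interference 0.11 (so coincidence = 0.89), expected double-crossover frequency = 0.233 × 0.243 × 0.89 = 0.05039.
Expected number = 0.05039 × 2988 = 150.57 ≈ 151.

151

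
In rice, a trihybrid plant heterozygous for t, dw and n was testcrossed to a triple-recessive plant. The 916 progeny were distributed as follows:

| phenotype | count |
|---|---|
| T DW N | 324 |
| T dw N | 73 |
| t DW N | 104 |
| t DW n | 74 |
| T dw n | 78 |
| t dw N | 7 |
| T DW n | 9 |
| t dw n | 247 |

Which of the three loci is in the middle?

n

The two most frequent reciprocal classes, T DW N and t dw n, are the parental types, so the F1 was T DW N / t dw n.
The two rarest classes, T DW n and t dw N, are the double crossovers. Comparing them with the parentals, only the n allele has switched, so n is the middle locus and the order is t – n – dw.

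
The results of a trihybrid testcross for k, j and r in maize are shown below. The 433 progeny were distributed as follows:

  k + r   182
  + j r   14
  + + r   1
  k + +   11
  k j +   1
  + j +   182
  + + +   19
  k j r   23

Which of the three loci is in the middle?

k

The two most frequent reciprocal classes, + j + and k + r, are the parental types, so the F1 was + j + / k + r.
The two rarest classes, k j + and + + r, are the double crossovers. Comparing them with the parentals, only the k allele has switched, so k is the middle locus and the order is r – k – j.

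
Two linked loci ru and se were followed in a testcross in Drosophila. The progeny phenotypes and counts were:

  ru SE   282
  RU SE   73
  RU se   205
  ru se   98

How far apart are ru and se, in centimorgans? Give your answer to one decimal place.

26.0 centimorgans

The two most frequent classes, RU se (205) and ru SE (282), are the parental types, so the F1 was RU se / ru SE.
The recombinant classes are RU SE and ru se: 73 + 98 = 171.
Recombination frequency = 171/658 = 0.2599 ≈ 26.0%, i.e. 26.0 centimorgans.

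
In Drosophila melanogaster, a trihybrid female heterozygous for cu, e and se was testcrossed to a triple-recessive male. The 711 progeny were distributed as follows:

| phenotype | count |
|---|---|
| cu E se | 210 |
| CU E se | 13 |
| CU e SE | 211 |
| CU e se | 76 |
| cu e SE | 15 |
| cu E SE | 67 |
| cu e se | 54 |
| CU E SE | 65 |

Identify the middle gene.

cu

The two most frequent reciprocal classes, CU e SE and cu E se, are the parental types, so the F1 was CU e SE / cu E se.
The two rarest classes, cu e SE and CU E se, are the double crossovers. Comparing them with the parentals, only the cu allele has switched, so cu is the middle locus and the order is e – cu – se.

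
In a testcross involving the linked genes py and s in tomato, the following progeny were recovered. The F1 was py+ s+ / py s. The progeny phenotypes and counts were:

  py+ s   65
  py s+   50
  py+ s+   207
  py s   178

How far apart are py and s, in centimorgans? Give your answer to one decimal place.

23.0 centimorgans

The recombinant classes are py+ s and py s+: 65 + 50 = 115.
Recombination frequency = 115/500 = 0.2300 ≈ 23.0%, i.e. 23.0 centimorgans.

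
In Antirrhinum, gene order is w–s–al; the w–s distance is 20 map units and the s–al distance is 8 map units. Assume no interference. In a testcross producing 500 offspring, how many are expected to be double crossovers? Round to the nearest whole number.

Map distances give recombination frequencies of 0.200 and 0.080 for the two intervals.
With no interference, expected double-crossover frequency = 0.200 × 0.080 = 0.01600.
Expected number = 0.01600 × 500 = 8.00 ≈ 8.

8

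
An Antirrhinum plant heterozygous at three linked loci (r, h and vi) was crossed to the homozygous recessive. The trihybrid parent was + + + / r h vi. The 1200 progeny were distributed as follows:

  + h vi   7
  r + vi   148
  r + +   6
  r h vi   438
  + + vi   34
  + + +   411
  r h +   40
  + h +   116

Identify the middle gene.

r

The two rarest classes, r + + and + h vi, are the double crossovers. Comparing them with the parentals, only the r allele has switched, so r is the middle locus and the order is vi – r – h.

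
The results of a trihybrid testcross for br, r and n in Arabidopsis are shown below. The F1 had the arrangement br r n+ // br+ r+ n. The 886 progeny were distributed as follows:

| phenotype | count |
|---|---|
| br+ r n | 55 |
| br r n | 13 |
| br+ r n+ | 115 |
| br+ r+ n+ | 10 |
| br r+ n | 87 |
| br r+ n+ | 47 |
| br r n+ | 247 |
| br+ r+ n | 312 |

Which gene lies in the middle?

n

The two rarest classes, br r n and br+ r+ n+, are the double crossovers. Comparing them with the parentals, only the n allele has switched, so n is the middle locus and the order is br – n – r.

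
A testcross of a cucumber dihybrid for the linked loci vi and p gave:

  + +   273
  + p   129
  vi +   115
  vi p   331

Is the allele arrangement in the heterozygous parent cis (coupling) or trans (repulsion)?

The two most frequent classes are + + (273) and vi p (331); these are the parental (non-recombinant) types.
So the F1 carried + + on one chromosome and vi p on the other — the recessive alleles are on the same chromosome (cis / coupling).

cis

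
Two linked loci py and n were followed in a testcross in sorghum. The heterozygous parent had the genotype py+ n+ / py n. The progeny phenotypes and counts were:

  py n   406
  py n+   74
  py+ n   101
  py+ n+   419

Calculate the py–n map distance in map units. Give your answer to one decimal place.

The recombinant classes are py+ n and py n+: 101 + 74 = 175.
Recombination frequency = 175/1000 = 0.1750 ≈ 17.5%, i.e. 17.5 map units.

17.5 map units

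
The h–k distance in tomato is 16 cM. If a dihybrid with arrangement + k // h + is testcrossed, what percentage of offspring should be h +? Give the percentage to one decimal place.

A map distance of 16 cM corresponds to a recombination frequency of 0.160.
The F1 is + k / h +, so h + is a parental gamete class with expected frequency (1 − r)/2 = 0.840/2 = 0.4200.
That is 0.4200 = 42.0% of the progeny.

42.0%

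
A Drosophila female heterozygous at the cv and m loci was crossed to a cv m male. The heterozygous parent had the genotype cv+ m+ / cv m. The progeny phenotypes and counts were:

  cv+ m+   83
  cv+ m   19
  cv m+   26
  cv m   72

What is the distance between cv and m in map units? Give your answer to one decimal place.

22.5 map units

The recombinant classes are cv+ m and cv m+: 19 + 26 = 45.
Recombination frequency = 45/200 = 0.2250 ≈ 22.5%, i.e. 22.5 map units.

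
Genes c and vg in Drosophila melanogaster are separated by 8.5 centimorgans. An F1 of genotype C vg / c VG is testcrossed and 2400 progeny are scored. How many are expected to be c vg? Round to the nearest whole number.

A map distance of 8.5 centimorgans corresponds to a recombination frequency of 0.085.
The F1 is C vg / c VG, so c vg is a recombinant gamete class with expected frequency r/2 = 0.085/2 = 0.0425.
Expected number = 0.0425 × 2400 = 102.00 ≈ 102.

102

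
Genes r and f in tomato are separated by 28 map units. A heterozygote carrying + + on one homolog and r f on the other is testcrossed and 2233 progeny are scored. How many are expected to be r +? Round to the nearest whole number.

A map distance of 28 map units corresponds to a recombination frequency of 0.280.
The F1 is + + / r f, so r + is a recombinant gamete class with expected frequency r/2 = 0.280/2 = 0.1400.
Expected number = 0.1400 × 2233 = 312.62 ≈ 313.

313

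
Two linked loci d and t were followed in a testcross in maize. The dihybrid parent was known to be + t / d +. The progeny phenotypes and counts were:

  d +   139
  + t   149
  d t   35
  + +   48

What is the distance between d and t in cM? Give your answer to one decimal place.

22.4 cM

The recombinant classes are + + and d t: 48 + 35 = 83.
Recombination frequency = 83/371 = 0.2237 ≈ 22.4%, i.e. 22.4 cM.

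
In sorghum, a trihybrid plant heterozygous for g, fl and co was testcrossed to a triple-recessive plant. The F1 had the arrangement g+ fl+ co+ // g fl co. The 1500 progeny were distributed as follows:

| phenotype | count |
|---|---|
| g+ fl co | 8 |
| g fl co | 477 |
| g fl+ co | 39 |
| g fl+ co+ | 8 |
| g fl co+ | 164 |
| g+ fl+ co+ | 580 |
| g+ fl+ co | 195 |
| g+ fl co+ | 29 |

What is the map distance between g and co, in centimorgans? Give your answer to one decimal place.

The two rarest classes, g fl+ co+ and g+ fl co, are the double crossovers. Comparing them with the parentals, only the g allele has switched, so g is the middle locus and the order is co – g – fl.
Crossovers in the co–g interval produce the single-crossover classes g+ fl+ co and g fl co+ (195 + 164 = 359) plus the double crossovers (16).
RF(co–g) = (359 + 16) / 1500 = 375/1500 = 0.2500 → 25.0 centimorgans.

25.0 centimorgans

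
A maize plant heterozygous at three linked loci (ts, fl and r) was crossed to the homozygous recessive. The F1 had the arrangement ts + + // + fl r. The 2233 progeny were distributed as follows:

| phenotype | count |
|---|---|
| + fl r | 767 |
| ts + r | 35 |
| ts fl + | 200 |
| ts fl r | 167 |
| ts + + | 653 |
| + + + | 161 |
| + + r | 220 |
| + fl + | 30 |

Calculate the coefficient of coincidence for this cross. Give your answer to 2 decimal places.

The two rarest classes, ts + r and + fl +, are the double crossovers. Comparing them with the parentals, only the r allele has switched, so r is the middle locus and the order is fl – r – ts.
fl–r: (420 + 65)/2233 = 0.2172; r–ts: (328 + 65)/2233 = 0.1760.
Expected DCO frequency = 0.2172 × 0.1760 ≈ 0.03823; observed = 65/2233 ≈ 0.02911.
Coefficient of coincidence = 0.02911/0.03823 ≈ 0.76.

0.76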